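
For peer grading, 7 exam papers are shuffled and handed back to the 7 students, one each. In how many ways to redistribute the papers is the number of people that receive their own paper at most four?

5018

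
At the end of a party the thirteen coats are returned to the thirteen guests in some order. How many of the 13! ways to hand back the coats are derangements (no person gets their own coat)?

2290792932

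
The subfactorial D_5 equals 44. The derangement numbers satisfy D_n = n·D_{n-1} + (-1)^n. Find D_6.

265

D_6 = 6·44 + 1 = 265.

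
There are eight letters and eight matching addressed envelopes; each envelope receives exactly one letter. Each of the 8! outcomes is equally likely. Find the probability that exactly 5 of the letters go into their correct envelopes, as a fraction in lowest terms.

1/360

Favorable outcomes: C(8,5)·!3 = 56·2 = 112.
Total outcomes: 8! = 40320.
Probability = 112/40320 = 1/360.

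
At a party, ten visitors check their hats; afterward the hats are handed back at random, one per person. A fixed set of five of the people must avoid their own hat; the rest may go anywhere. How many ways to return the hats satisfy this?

2170680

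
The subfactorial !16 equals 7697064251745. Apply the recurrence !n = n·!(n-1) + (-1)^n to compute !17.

130850092279664

!17 = 17·7697064251745 - 1 = 130850092279664.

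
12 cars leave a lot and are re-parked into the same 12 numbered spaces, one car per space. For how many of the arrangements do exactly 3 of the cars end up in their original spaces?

Choose which 3 of the 12 are fixed: C(12,3) = 220.
The other 9 form a derangement: !9 = 133496.
Total: 220 × 133496 = 29369120.

29369120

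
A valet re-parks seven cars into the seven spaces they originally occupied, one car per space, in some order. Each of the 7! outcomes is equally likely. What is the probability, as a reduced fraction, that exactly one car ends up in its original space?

Favorable outcomes: C(7,1)·!6 = 7·265 = 1855.
Total outcomes: 7! = 5040.
Probability = 1855/5040 = 53/144.

53/144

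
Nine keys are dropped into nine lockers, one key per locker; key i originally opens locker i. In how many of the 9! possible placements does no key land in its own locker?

133496

The number of derangements of 9 is !9 = Σ_{k=0}^{9} (-1)^k·9!/k!
= 9! - 9!/1! + 9!/2! - 9!/3! + 9!/4! - 9!/5! + 9!/6! - 9!/7! + 9!/8! - 9!/9!
= 362880 - 362880 + 181440 - 60480 + 15120 - 3024 + 504 - 72 + 9 - 1
= 133496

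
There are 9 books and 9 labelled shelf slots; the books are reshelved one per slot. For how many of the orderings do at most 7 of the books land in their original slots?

362879

# with exactly i fixed is C(9,i)·!(9-i); sum over i=0..7:
  i=0: C(9,0)·!9 = 1·133496 = 133496
  i=1: C(9,1)·!8 = 9·14833 = 133497
  i=2: C(9,2)·!7 = 36·1854 = 66744
  i=3: C(9,3)·!6 = 84·265 = 22260
  i=4: C(9,4)·!5 = 126·44 = 5544
  i=5: C(9,5)·!4 = 126·9 = 1134
  i=6: C(9,6)·!3 = 84·2 = 168
  i=7: C(9,7)·!2 = 36·1 = 36
Total = 362879.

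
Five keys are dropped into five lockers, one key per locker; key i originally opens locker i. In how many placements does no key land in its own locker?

44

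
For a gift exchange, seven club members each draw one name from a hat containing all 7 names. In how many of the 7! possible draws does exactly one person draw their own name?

1855

Pick the single fixed position: C(7,1) = 7 ways.
The other 6 form a derangement: !6 = 265.
Total: 7 × 265 = 1855.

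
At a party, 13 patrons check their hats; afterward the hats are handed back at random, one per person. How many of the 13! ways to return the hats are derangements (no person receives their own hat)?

2290792932

By inclusion-exclusion, !13 = Σ (-1)^k · 13!/k! for k=0..13
= 13! - 13!/1! + 13!/2! - 13!/3! + 13!/4! - 13!/5! + 13!/6! - 13!/7! + 13!/8! - 13!/9! + 13!/10! - 13!/11! + 13!/12! - 13!/13!
= 6227020800 - 6227020800 + 3113510400 - 1037836800 + 259459200 - 51891840 + 8648640 - 1235520 + 154440 - 17160 + 1716 - 156 + 13 - 1
= 2290792932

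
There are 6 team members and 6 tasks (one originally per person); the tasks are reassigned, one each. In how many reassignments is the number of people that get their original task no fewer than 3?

56

# with exactly i fixed is C(6,i)·!(6-i); sum over i=3..6:
  i=3: C(6,3)·!3 = 20·2 = 40
  i=4: C(6,4)·!2 = 15·1 = 15
  i=5: C(6,5)·!1 = 6·0 = 0
  i=6: C(6,6)·!0 = 1·1 = 1
Total = 56.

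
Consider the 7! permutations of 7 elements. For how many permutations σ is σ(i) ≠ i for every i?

The subfactorial !7 = [7!/e] (nearest integer).
7! = 5040, and 5040/e ≈ 1854.11, so !7 = 1854.

1854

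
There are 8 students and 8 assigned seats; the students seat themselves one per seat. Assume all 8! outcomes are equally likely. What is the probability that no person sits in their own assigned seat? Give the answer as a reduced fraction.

2119/5760

Favorable outcomes: !8 = 14833.
Total outcomes: 8! = 40320.
Probability = 14833/40320 = 2119/5760.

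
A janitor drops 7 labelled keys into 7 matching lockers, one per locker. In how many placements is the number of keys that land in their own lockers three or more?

# with exactly i fixed is C(7,i)·!(7-i); sum over i=3..7:
  i=3: C(7,3)·!4 = 35·9 = 315
  i=4: C(7,4)·!3 = 35·2 = 70
  i=5: C(7,5)·!2 = 21·1 = 21
  i=6: C(7,6)·!1 = 7·0 = 0
  i=7: C(7,7)·!0 = 1·1 = 1
Total = 407.

407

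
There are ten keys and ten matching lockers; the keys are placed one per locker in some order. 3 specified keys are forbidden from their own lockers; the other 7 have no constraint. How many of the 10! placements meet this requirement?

Inclusion-exclusion on the 3 forbidden self-matches:
Σ_{j=0}^{3} (-1)^j C(3,j)(10-j)!
= C(3,0)·10! - C(3,1)·9! + C(3,2)·8! - C(3,3)·7!
= 3628800 - 1088640 + 120960 - 5040
= 2656080

2656080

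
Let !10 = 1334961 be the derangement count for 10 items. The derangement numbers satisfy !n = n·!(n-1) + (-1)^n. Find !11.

!11 = 11·1334961 - 1 = 14684570.

14684570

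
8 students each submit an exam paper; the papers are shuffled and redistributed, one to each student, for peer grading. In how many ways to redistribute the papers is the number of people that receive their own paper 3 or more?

# with exactly i fixed is C(8,i)·!(8-i); sum over i=3..8:
  i=3: C(8,3)·!5 = 56·44 = 2464
  i=4: C(8,4)·!4 = 70·9 = 630
  i=5: C(8,5)·!3 = 56·2 = 112
  i=6: C(8,6)·!2 = 28·1 = 28
  i=7: C(8,7)·!1 = 8·0 = 0
  i=8: C(8,8)·!0 = 1·1 = 1
Total = 3235.

3235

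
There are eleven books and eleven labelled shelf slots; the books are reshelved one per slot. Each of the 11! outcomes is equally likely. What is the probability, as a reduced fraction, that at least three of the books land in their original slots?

Favorable outcomes: Σ_{i≥3} C(11,i)·!(11-i) = 165·14833 + 330·1854 + 462·265 + 462·44 + 330·9 + 165·2 + 55·1 + 11·0 + 1·1 = 3205379.
Total outcomes: 11! = 39916800.
Probability = 3205379/39916800 = 3205379/39916800.

3205379/39916800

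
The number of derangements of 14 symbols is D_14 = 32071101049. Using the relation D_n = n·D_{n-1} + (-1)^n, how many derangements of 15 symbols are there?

481066515734

D_15 = 15·32071101049 - 1 = 481066515734.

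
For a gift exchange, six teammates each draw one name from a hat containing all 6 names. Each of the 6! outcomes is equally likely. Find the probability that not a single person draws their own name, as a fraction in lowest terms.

53/144

Favorable outcomes: !6 = 265.
Total outcomes: 6! = 720.
Probability = 265/720 = 53/144.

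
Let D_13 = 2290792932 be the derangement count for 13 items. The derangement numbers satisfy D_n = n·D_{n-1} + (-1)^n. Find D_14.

32071101049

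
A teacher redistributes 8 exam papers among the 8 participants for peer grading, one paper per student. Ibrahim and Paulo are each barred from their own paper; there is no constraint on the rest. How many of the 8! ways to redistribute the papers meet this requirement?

30960

Let A_j be the event that the j-th constrained one is fixed. By inclusion-exclusion over the 2 events:
Σ_{j=0}^{2} (-1)^j C(2,j)(8-j)!
= C(2,0)·8! - C(2,1)·7! + C(2,2)·6!
= 40320 - 10080 + 720
= 30960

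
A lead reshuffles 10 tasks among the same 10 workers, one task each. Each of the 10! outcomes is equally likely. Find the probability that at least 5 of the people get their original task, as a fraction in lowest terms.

829/226800

Favorable outcomes: Σ_{i≥5} C(10,i)·!(10-i) = 252·44 + 210·9 + 120·2 + 45·1 + 10·0 + 1·1 = 13264.
Total outcomes: 10! = 3628800.
Probability = 13264/3628800 = 829/226800.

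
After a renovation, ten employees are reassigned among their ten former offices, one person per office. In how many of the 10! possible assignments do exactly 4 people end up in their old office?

Pick the 4 fixed positions: C(10,4) = 210 ways.
The remaining 6 must be deranged: !6 = 265.
Total: 210 × 265 = 55650.

55650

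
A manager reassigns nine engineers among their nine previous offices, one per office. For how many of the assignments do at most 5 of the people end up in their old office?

# with exactly i fixed is C(9,i)·!(9-i); sum over i=0..5:
  i=0: C(9,0)·!9 = 1·133496 = 133496
  i=1: C(9,1)·!8 = 9·14833 = 133497
  i=2: C(9,2)·!7 = 36·1854 = 66744
  i=3: C(9,3)·!6 = 84·265 = 22260
  i=4: C(9,4)·!5 = 126·44 = 5544
  i=5: C(9,5)·!4 = 126·9 = 1134
Total = 362675.

362675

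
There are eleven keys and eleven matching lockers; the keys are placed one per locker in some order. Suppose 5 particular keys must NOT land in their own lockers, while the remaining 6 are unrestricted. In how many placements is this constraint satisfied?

25022880

Inclusion-exclusion on the 5 forbidden self-matches:
Σ_{j=0}^{5} (-1)^j C(5,j)(11-j)!
= C(5,0)·11! - C(5,1)·10! + C(5,2)·9! - C(5,3)·8! + C(5,4)·7! - C(5,5)·6!
= 39916800 - 18144000 + 3628800 - 403200 + 25200 - 720
= 25022880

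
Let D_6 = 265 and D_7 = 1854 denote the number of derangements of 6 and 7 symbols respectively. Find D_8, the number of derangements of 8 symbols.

14833

D_8 = (8-1)·(D_7 + D_6) = 7·(1854 + 265) = 7·2119 = 14833.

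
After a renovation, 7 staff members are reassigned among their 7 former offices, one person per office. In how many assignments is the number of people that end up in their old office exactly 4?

70

Choose which 4 of the 7 are fixed: C(7,4) = 35.
The other 3 form a derangement: !3 = 2.
Total: 35 × 2 = 70.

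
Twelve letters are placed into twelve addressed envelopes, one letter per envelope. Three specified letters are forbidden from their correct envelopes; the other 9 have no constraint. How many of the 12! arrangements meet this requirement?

369774720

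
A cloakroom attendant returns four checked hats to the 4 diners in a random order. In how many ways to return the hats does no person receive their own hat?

9

The number of derangements of 4 is !4 = Σ_{k=0}^{4} (-1)^k·4!/k!
= 4! - 4!/1! + 4!/2! - 4!/3! + 4!/4!
= 24 - 24 + 12 - 4 + 1
= 9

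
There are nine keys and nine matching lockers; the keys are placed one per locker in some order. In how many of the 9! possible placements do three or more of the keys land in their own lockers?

29143

Sum C(9,i)·!(9-i) for i = 3..9:
  i=3: C(9,3)·!6 = 84·265 = 22260
  i=4: C(9,4)·!5 = 126·44 = 5544
  i=5: C(9,5)·!4 = 126·9 = 1134
  i=6: C(9,6)·!3 = 84·2 = 168
  i=7: C(9,7)·!2 = 36·1 = 36
  i=8: C(9,8)·!1 = 9·0 = 0
  i=9: C(9,9)·!0 = 1·1 = 1
Total = 29143.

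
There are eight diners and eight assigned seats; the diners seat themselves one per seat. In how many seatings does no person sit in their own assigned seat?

Use !n = n·!(n-1) + (-1)^n.
!8 = 8·1854 + 1 = 14833

14833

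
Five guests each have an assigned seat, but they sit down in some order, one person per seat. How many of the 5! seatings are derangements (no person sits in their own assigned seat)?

Recurrence: !5 = 4·(!4 + !3).
!5 = 4·(9 + 2) = 4·11 = 44

44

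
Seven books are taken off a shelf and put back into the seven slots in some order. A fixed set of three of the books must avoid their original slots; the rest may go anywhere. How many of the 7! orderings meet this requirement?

Let A_j be the event that the j-th constrained one is fixed. By inclusion-exclusion over the 3 events:
Σ_{j=0}^{3} (-1)^j C(3,j)(7-j)!
= C(3,0)·7! - C(3,1)·6! + C(3,2)·5! - C(3,3)·4!
= 5040 - 2160 + 360 - 24
= 3216

3216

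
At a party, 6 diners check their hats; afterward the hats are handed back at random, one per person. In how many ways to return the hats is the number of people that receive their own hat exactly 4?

Choose which 4 of the 6 are fixed: C(6,4) = 15.
The other 2 form a derangement: !2 = 1.
Total: 15 × 1 = 15.

15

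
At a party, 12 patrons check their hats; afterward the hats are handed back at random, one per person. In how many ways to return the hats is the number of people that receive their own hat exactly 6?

244860

Pick the 6 fixed positions: C(12,6) = 924 ways.
The other 6 form a derangement: !6 = 265.
Total: 924 × 265 = 244860.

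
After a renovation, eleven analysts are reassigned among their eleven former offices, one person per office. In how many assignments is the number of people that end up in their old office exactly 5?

122430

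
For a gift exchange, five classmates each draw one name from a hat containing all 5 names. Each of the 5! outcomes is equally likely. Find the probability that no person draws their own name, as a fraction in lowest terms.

Favorable outcomes: !5 = 44.
Total outcomes: 5! = 120.
Probability = 44/120 = 11/30.

11/30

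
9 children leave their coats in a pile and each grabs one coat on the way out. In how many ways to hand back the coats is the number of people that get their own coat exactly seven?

Choose which 7 of the 9 are fixed: C(9,7) = 36.
The remaining 2 must be deranged: !2 = 1.
Total: 36 × 1 = 36.

36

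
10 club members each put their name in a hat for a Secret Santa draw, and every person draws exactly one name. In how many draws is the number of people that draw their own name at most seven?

3628754

# with exactly i fixed is C(10,i)·!(10-i); sum over i=0..7:
  i=0: C(10,0)·!10 = 1·1334961 = 1334961
  i=1: C(10,1)·!9 = 10·133496 = 1334960
  i=2: C(10,2)·!8 = 45·14833 = 667485
  i=3: C(10,3)·!7 = 120·1854 = 222480
  i=4: C(10,4)·!6 = 210·265 = 55650
  i=5: C(10,5)·!5 = 252·44 = 11088
  i=6: C(10,6)·!4 = 210·9 = 1890
  i=7: C(10,7)·!3 = 120·2 = 240
Total = 3628754.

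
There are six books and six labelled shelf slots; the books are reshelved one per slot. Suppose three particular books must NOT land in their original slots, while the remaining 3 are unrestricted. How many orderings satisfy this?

Inclusion-exclusion on the 3 forbidden self-matches:
Σ_{j=0}^{3} (-1)^j C(3,j)(6-j)!
= C(3,0)·6! - C(3,1)·5! + C(3,2)·4! - C(3,3)·3!
= 720 - 360 + 72 - 6
= 426

426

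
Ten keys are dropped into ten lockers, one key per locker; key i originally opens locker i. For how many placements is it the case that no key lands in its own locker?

Use !n = (n-1)(!(n-1) + !(n-2)).
!10 = 9·(133496 + 14833) = 9·148329 = 1334961

1334961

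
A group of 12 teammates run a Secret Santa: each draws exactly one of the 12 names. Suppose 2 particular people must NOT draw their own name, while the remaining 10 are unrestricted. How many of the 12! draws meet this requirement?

Let A_j be the event that the j-th constrained one is fixed. By inclusion-exclusion over the 2 events:
Σ_{j=0}^{2} (-1)^j C(2,j)(12-j)!
= C(2,0)·12! - C(2,1)·11! + C(2,2)·10!
= 479001600 - 79833600 + 3628800
= 402796800

402796800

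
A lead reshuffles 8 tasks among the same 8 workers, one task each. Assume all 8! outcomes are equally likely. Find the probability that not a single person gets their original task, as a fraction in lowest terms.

2119/5760

Favorable outcomes: !8 = 14833.
Total outcomes: 8! = 40320.
Probability = 14833/40320 = 2119/5760.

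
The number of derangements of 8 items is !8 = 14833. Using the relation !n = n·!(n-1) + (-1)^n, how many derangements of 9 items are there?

!9 = 9·14833 - 1 = 133496.

133496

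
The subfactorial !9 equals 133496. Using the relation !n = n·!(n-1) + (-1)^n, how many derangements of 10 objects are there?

1334961

!10 = 10·133496 + 1 = 1334961.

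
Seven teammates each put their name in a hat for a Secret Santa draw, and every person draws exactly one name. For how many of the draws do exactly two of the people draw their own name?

924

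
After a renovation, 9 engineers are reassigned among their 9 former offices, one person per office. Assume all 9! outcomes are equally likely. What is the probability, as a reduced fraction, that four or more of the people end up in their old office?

Favorable outcomes: Σ_{i≥4} C(9,i)·!(9-i) = 126·44 + 126·9 + 84·2 + 36·1 + 9·0 + 1·1 = 6883.
Total outcomes: 9! = 362880.
Probability = 6883/362880 = 6883/362880.

6883/362880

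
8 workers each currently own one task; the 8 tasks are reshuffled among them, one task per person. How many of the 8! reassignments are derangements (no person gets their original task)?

14833

!8 is the nearest integer to 8!/e.
8! = 40320, and 40320/e ≈ 14832.90, so !8 = 14833.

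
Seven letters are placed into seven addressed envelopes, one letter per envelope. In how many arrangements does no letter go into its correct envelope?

Use !n = (n-1)(!(n-1) + !(n-2)).
!7 = 6·(265 + 44) = 6·309 = 1854

1854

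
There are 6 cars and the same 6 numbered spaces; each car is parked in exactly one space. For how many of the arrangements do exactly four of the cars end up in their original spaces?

Pick the 4 fixed positions: C(6,4) = 15 ways.
The remaining 2 must be deranged: !2 = 1.
Total: 15 × 1 = 15.

15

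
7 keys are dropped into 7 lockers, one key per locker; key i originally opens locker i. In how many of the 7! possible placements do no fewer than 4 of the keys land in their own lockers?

Sum C(7,i)·!(7-i) for i = 4..7:
  i=4: C(7,4)·!3 = 35·2 = 70
  i=5: C(7,5)·!2 = 21·1 = 21
  i=6: C(7,6)·!1 = 7·0 = 0
  i=7: C(7,7)·!0 = 1·1 = 1
Total = 92.

92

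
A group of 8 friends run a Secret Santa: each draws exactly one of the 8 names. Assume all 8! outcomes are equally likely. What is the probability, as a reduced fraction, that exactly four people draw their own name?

1/64

Favorable outcomes: C(8,4)·!4 = 70·9 = 630.
Total outcomes: 8! = 40320.
Probability = 630/40320 = 1/64.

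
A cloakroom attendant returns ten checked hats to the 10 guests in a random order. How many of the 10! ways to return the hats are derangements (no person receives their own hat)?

The subfactorial !10 = [10!/e] (nearest integer).
10! = 3628800, and 3628800/e ≈ 1334960.92, so !10 = 1334961.

1334961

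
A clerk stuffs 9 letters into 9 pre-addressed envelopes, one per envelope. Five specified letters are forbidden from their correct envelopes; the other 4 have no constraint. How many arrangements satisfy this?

205056

Inclusion-exclusion on the 5 forbidden self-matches:
Σ_{j=0}^{5} (-1)^j C(5,j)(9-j)!
= C(5,0)·9! - C(5,1)·8! + C(5,2)·7! - C(5,3)·6! + C(5,4)·5! - C(5,5)·4!
= 362880 - 201600 + 50400 - 7200 + 600 - 24
= 205056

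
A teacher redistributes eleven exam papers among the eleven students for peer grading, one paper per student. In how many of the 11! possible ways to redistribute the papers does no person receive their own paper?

14684570

!11 is the nearest integer to 11!/e.
11! = 39916800, and 39916800/e ≈ 14684570.08, so !11 = 14684570.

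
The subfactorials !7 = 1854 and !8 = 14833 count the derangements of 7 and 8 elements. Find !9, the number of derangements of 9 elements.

133496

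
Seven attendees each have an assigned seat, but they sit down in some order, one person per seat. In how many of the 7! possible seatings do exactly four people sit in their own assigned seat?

70

Pick the 4 fixed positions: C(7,4) = 35 ways.
The remaining 3 must be deranged: !3 = 2.
Total: 35 × 2 = 70.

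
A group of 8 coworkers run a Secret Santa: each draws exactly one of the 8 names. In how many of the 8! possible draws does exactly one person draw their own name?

14832

Pick the single fixed position: C(8,1) = 8 ways.
The other 7 form a derangement: !7 = 1854.
Total: 8 × 1854 = 14832.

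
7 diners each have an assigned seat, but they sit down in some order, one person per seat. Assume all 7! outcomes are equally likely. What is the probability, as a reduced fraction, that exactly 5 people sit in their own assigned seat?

1/240

Favorable outcomes: C(7,5)·!2 = 21·1 = 21.
Total outcomes: 7! = 5040.
Probability = 21/5040 = 1/240.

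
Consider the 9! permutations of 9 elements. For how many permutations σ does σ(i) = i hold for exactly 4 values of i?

5544

Pick the 4 fixed positions: C(9,4) = 126 ways.
The remaining 5 must be deranged: !5 = 44.
Total: 126 × 44 = 5544.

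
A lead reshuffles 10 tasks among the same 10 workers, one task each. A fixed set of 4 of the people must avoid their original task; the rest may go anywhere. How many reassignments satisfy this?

2399760

Inclusion-exclusion on the 4 forbidden self-matches:
Σ_{j=0}^{4} (-1)^j C(4,j)(10-j)!
= C(4,0)·10! - C(4,1)·9! + C(4,2)·8! - C(4,3)·7! + C(4,4)·6!
= 3628800 - 1451520 + 241920 - 20160 + 720
= 2399760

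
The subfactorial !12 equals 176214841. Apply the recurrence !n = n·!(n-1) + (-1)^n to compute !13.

!13 = 13·176214841 - 1 = 2290792932.

2290792932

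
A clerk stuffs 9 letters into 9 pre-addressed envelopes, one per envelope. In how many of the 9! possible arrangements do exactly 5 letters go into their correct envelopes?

Pick the 5 fixed positions: C(9,5) = 126 ways.
The remaining 4 must be deranged: !4 = 9.
Total: 126 × 9 = 1134.

1134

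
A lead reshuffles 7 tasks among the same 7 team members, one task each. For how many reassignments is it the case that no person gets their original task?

By inclusion-exclusion, !7 = Σ (-1)^k · 7!/k! for k=0..7
= 7! - 7!/1! + 7!/2! - 7!/3! + 7!/4! - 7!/5! + 7!/6! - 7!/7!
= 5040 - 5040 + 2520 - 840 + 210 - 42 + 7 - 1
= 1854

1854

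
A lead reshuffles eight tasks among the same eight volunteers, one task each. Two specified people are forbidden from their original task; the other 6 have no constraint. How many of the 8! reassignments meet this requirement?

30960

Let A_j be the event that the j-th constrained one is fixed. By inclusion-exclusion over the 2 events:
Σ_{j=0}^{2} (-1)^j C(2,j)(8-j)!
= C(2,0)·8! - C(2,1)·7! + C(2,2)·6!
= 40320 - 10080 + 720
= 30960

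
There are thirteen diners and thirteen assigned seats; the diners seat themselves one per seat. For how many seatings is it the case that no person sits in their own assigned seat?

2290792932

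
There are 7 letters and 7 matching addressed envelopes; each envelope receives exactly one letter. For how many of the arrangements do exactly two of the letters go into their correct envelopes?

Choose which 2 of the 7 are fixed: C(7,2) = 21.
The remaining 5 must be deranged: !5 = 44.
Total: 21 × 44 = 924.

924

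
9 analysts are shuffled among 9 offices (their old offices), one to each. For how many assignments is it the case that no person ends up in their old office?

Use !n = (n-1)(!(n-1) + !(n-2)).
!9 = 8·(14833 + 1854) = 8·16687 = 133496

133496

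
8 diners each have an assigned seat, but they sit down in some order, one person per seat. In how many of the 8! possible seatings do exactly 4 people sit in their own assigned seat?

630

Choose which 4 of the 8 are fixed: C(8,4) = 70.
The remaining 4 must be deranged: !4 = 9.
Total: 70 × 9 = 630.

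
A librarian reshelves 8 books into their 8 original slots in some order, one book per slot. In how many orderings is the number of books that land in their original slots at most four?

40179

# with exactly i fixed is C(8,i)·!(8-i); sum over i=0..4:
  i=0: C(8,0)·!8 = 1·14833 = 14833
  i=1: C(8,1)·!7 = 8·1854 = 14832
  i=2: C(8,2)·!6 = 28·265 = 7420
  i=3: C(8,3)·!5 = 56·44 = 2464
  i=4: C(8,4)·!4 = 70·9 = 630
Total = 40179.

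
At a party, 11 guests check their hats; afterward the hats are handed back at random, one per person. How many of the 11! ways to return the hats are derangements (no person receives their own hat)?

The number of derangements of 11 is !11 = Σ_{k=0}^{11} (-1)^k·11!/k!
= 11! - 11!/1! + 11!/2! - 11!/3! + 11!/4! - 11!/5! + 11!/6! - 11!/7! + 11!/8! - 11!/9! + 11!/10! - 11!/11!
= 39916800 - 39916800 + 19958400 - 6652800 + 1663200 - 332640 + 55440 - 7920 + 990 - 110 + 11 - 1
= 14684570

14684570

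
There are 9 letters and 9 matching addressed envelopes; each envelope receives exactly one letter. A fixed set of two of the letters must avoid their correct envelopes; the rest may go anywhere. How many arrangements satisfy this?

287280

Inclusion-exclusion on the 2 forbidden self-matches:
Σ_{j=0}^{2} (-1)^j C(2,j)(9-j)!
= C(2,0)·9! - C(2,1)·8! + C(2,2)·7!
= 362880 - 80640 + 5040
= 287280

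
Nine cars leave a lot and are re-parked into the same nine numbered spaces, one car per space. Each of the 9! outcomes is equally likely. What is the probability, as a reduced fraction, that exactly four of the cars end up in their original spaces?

Favorable outcomes: C(9,4)·!5 = 126·44 = 5544.
Total outcomes: 9! = 362880.
Probability = 5544/362880 = 11/720.

11/720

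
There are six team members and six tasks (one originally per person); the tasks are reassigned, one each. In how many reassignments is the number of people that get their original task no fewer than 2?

Sum C(6,i)·!(6-i) for i = 2..6:
  i=2: C(6,2)·!4 = 15·9 = 135
  i=3: C(6,3)·!3 = 20·2 = 40
  i=4: C(6,4)·!2 = 15·1 = 15
  i=5: C(6,5)·!1 = 6·0 = 0
  i=6: C(6,6)·!0 = 1·1 = 1
Total = 191.

191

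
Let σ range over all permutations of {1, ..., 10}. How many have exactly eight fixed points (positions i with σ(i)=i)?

Choose which 8 of the 10 are fixed: C(10,8) = 45.
The other 2 form a derangement: !2 = 1.
Total: 45 × 1 = 45.

45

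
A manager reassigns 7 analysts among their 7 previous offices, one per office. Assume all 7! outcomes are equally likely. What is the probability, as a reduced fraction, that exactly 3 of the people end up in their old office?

Favorable outcomes: C(7,3)·!4 = 35·9 = 315.
Total outcomes: 7! = 5040.
Probability = 315/5040 = 1/16.

1/16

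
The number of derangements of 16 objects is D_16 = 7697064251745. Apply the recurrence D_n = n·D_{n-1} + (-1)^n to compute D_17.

130850092279664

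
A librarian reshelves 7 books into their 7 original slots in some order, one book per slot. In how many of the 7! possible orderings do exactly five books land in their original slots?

Choose which 5 of the 7 are fixed: C(7,5) = 21.
The remaining 2 must be deranged: !2 = 1.
Total: 21 × 1 = 21.

21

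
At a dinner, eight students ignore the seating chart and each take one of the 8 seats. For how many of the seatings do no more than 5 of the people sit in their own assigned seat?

40291

Sum C(8,i)·!(8-i) for i = 0..5:
  i=0: C(8,0)·!8 = 1·14833 = 14833
  i=1: C(8,1)·!7 = 8·1854 = 14832
  i=2: C(8,2)·!6 = 28·265 = 7420
  i=3: C(8,3)·!5 = 56·44 = 2464
  i=4: C(8,4)·!4 = 70·9 = 630
  i=5: C(8,5)·!3 = 56·2 = 112
Total = 40291.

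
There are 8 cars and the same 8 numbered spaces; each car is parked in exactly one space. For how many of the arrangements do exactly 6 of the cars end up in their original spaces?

28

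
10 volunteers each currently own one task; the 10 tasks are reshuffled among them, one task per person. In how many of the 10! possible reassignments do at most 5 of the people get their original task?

3626624

# with exactly i fixed is C(10,i)·!(10-i); sum over i=0..5:
  i=0: C(10,0)·!10 = 1·1334961 = 1334961
  i=1: C(10,1)·!9 = 10·133496 = 1334960
  i=2: C(10,2)·!8 = 45·14833 = 667485
  i=3: C(10,3)·!7 = 120·1854 = 222480
  i=4: C(10,4)·!6 = 210·265 = 55650
  i=5: C(10,5)·!5 = 252·44 = 11088
Total = 3626624.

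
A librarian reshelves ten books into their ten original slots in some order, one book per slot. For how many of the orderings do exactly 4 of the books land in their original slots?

Choose which 4 of the 10 are fixed: C(10,4) = 210.
The remaining 6 must be deranged: !6 = 265.
Total: 210 × 265 = 55650.

55650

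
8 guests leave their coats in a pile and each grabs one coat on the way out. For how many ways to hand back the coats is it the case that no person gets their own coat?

14833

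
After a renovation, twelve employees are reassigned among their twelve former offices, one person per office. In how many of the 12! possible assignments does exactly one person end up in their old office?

176214840

Choose which one of the 12 is fixed: C(12,1) = 12.
The remaining 11 must be deranged: !11 = 14684570.
Total: 12 × 14684570 = 176214840.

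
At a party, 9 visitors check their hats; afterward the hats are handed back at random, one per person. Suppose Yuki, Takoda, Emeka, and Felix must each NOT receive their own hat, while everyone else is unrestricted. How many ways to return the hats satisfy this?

Inclusion-exclusion on the 4 forbidden self-matches:
Σ_{j=0}^{4} (-1)^j C(4,j)(9-j)!
= C(4,0)·9! - C(4,1)·8! + C(4,2)·7! - C(4,3)·6! + C(4,4)·5!
= 362880 - 161280 + 30240 - 2880 + 120
= 229080

229080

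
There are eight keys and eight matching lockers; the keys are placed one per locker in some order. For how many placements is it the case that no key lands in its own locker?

!8 = 8! · Σ_{k=0}^{8} (-1)^k/k!
= 8! - 8!/1! + 8!/2! - 8!/3! + 8!/4! - 8!/5! + 8!/6! - 8!/7! + 8!/8!
= 40320 - 40320 + 20160 - 6720 + 1680 - 336 + 56 - 8 + 1
= 14833

14833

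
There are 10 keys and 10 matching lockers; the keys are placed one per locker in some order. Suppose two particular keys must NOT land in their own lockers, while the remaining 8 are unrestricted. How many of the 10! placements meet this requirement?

2943360

Let A_j be the event that the j-th constrained one is fixed. By inclusion-exclusion over the 2 events:
Σ_{j=0}^{2} (-1)^j C(2,j)(10-j)!
= C(2,0)·10! - C(2,1)·9! + C(2,2)·8!
= 3628800 - 725760 + 40320
= 2943360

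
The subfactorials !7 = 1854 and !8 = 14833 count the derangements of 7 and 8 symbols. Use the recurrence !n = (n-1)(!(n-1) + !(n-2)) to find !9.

133496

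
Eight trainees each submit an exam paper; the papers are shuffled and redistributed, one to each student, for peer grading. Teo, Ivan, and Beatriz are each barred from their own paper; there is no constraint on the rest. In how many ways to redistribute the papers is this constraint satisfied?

Inclusion-exclusion on the 3 forbidden self-matches:
Σ_{j=0}^{3} (-1)^j C(3,j)(8-j)!
= C(3,0)·8! - C(3,1)·7! + C(3,2)·6! - C(3,3)·5!
= 40320 - 15120 + 2160 - 120
= 27240

27240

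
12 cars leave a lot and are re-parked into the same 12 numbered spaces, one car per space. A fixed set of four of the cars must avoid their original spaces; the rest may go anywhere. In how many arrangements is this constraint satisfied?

339696000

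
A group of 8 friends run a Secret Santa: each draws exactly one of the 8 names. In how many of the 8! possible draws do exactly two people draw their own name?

7420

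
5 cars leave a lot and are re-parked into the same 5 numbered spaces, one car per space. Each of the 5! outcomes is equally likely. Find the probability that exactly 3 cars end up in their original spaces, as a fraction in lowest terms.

1/12

Favorable outcomes: C(5,3)·!2 = 10·1 = 10.
Total outcomes: 5! = 120.
Probability = 10/120 = 1/12.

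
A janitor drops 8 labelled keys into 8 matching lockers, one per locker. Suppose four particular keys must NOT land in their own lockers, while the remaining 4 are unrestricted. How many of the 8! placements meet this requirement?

24024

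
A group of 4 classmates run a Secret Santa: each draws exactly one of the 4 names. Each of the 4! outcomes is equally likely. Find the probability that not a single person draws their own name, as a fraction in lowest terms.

Favorable outcomes: !4 = 9.
Total outcomes: 4! = 24.
Probability = 9/24 = 3/8.

3/8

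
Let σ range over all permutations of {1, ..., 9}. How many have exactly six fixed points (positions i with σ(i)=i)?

168

Pick the 6 fixed positions: C(9,6) = 84 ways.
The other 3 form a derangement: !3 = 2.
Total: 84 × 2 = 168.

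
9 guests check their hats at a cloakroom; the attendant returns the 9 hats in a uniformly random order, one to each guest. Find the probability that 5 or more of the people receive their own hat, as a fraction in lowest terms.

Favorable outcomes: Σ_{i≥5} C(9,i)·!(9-i) = 126·9 + 84·2 + 36·1 + 9·0 + 1·1 = 1339.
Total outcomes: 9! = 362880.
Probability = 1339/362880 = 1339/362880.

1339/362880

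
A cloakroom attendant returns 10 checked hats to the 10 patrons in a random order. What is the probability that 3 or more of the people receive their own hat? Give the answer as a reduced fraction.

145697/1814400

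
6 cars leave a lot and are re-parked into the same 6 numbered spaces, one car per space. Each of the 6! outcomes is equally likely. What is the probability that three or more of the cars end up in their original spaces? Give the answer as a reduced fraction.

7/90

Favorable outcomes: Σ_{i≥3} C(6,i)·!(6-i) = 20·2 + 15·1 + 6·0 + 1·1 = 56.
Total outcomes: 6! = 720.
Probability = 56/720 = 7/90.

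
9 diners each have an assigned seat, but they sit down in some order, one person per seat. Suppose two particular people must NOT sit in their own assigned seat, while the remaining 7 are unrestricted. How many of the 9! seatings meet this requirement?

287280

Let A_j be the event that the j-th constrained one is fixed. By inclusion-exclusion over the 2 events:
Σ_{j=0}^{2} (-1)^j C(2,j)(9-j)!
= C(2,0)·9! - C(2,1)·8! + C(2,2)·7!
= 362880 - 80640 + 5040
= 287280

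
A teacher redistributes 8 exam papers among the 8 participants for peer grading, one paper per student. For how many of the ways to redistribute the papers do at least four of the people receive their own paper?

771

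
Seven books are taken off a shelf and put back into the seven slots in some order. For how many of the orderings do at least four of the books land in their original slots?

Sum C(7,i)·!(7-i) for i = 4..7:
  i=4: C(7,4)·!3 = 35·2 = 70
  i=5: C(7,5)·!2 = 21·1 = 21
  i=6: C(7,6)·!1 = 7·0 = 0
  i=7: C(7,7)·!0 = 1·1 = 1
Total = 92.

92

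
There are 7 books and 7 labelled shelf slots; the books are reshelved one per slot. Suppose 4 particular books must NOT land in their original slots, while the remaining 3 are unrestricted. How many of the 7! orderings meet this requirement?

Inclusion-exclusion on the 4 forbidden self-matches:
Σ_{j=0}^{4} (-1)^j C(4,j)(7-j)!
= C(4,0)·7! - C(4,1)·6! + C(4,2)·5! - C(4,3)·4! + C(4,4)·3!
= 5040 - 2880 + 720 - 96 + 6
= 2790

2790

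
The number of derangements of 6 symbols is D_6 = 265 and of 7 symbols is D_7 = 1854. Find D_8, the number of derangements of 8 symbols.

14833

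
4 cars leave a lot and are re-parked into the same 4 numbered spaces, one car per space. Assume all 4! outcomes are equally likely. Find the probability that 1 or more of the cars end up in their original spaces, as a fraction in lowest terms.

5/8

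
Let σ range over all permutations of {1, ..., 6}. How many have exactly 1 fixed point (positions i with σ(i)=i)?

264

Pick the single fixed position: C(6,1) = 6 ways.
The other 5 form a derangement: !5 = 44.
Total: 6 × 44 = 264.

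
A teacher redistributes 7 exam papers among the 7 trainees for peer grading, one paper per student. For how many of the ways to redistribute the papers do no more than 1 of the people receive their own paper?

3709

# with exactly i fixed is C(7,i)·!(7-i); sum over i=0..1:
  i=0: C(7,0)·!7 = 1·1854 = 1854
  i=1: C(7,1)·!6 = 7·265 = 1855
Total = 3709.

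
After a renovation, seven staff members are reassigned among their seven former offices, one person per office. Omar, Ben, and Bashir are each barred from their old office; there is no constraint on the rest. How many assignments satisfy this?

3216

Let A_j be the event that the j-th constrained one is fixed. By inclusion-exclusion over the 3 events:
Σ_{j=0}^{3} (-1)^j C(3,j)(7-j)!
= C(3,0)·7! - C(3,1)·6! + C(3,2)·5! - C(3,3)·4!
= 5040 - 2160 + 360 - 24
= 3216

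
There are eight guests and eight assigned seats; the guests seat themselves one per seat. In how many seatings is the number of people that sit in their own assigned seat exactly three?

Choose which 3 of the 8 are fixed: C(8,3) = 56.
The other 5 form a derangement: !5 = 44.
Total: 56 × 44 = 2464.

2464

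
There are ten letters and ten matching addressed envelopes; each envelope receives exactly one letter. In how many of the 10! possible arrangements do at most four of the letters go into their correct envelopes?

3615536

Sum C(10,i)·!(10-i) for i = 0..4:
  i=0: C(10,0)·!10 = 1·1334961 = 1334961
  i=1: C(10,1)·!9 = 10·133496 = 1334960
  i=2: C(10,2)·!8 = 45·14833 = 667485
  i=3: C(10,3)·!7 = 120·1854 = 222480
  i=4: C(10,4)·!6 = 210·265 = 55650
Total = 3615536.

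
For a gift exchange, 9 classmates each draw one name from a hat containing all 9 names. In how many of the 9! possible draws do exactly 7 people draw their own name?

36

Pick the 7 fixed positions: C(9,7) = 36 ways.
The remaining 2 must be deranged: !2 = 1.
Total: 36 × 1 = 36.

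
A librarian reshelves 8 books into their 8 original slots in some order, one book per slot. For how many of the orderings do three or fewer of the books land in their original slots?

Sum C(8,i)·!(8-i) for i = 0..3:
  i=0: C(8,0)·!8 = 1·14833 = 14833
  i=1: C(8,1)·!7 = 8·1854 = 14832
  i=2: C(8,2)·!6 = 28·265 = 7420
  i=3: C(8,3)·!5 = 56·44 = 2464
Total = 39549.

39549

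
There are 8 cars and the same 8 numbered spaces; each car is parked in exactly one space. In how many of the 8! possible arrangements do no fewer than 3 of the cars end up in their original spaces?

# with exactly i fixed is C(8,i)·!(8-i); sum over i=3..8:
  i=3: C(8,3)·!5 = 56·44 = 2464
  i=4: C(8,4)·!4 = 70·9 = 630
  i=5: C(8,5)·!3 = 56·2 = 112
  i=6: C(8,6)·!2 = 28·1 = 28
  i=7: C(8,7)·!1 = 8·0 = 0
  i=8: C(8,8)·!0 = 1·1 = 1
Total = 3235.

3235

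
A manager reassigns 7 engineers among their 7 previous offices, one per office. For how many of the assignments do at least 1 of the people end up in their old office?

Sum C(7,i)·!(7-i) for i = 1..7:
  i=1: C(7,1)·!6 = 7·265 = 1855
  i=2: C(7,2)·!5 = 21·44 = 924
  i=3: C(7,3)·!4 = 35·9 = 315
  i=4: C(7,4)·!3 = 35·2 = 70
  i=5: C(7,5)·!2 = 21·1 = 21
  i=6: C(7,6)·!1 = 7·0 = 0
  i=7: C(7,7)·!0 = 1·1 = 1
Total = 3186.

3186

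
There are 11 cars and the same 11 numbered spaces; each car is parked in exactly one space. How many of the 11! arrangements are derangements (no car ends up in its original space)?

By inclusion-exclusion, !11 = Σ (-1)^k · 11!/k! for k=0..11
= 11! - 11!/1! + 11!/2! - 11!/3! + 11!/4! - 11!/5! + 11!/6! - 11!/7! + 11!/8! - 11!/9! + 11!/10! - 11!/11!
= 39916800 - 39916800 + 19958400 - 6652800 + 1663200 - 332640 + 55440 - 7920 + 990 - 110 + 11 - 1
= 14684570

14684570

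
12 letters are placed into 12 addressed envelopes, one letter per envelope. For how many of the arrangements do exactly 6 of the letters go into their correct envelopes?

244860

Choose which 6 of the 12 are fixed: C(12,6) = 924.
The other 6 form a derangement: !6 = 265.
Total: 924 × 265 = 244860.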